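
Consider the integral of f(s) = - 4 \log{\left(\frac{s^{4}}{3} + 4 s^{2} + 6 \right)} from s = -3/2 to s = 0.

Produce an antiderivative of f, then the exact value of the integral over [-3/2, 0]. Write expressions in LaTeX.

Check any antiderivative F(s) by computing F'(s) and comparing it with f(s).
F(s) = - 4 s \log{\left(\frac{s^{4}}{3} + 4 s^{2} + 6 \right)} + 16 s - 8 \sqrt{3} \sqrt{2 - \sqrt{2}} \operatorname{atan}{\left(\frac{\sqrt{3} s}{3 \sqrt{2 - \sqrt{2}}} \right)} - 8 \sqrt{3} \sqrt{\sqrt{2} + 2} \operatorname{atan}{\left(\frac{\sqrt{3} s}{3 \sqrt{\sqrt{2} + 2}} \right)} is an antiderivative of f.
Check: d/ds[- 4 s \log{\left(\frac{s^{4}}{3} + 4 s^{2} + 6 \right)} + 16 s - 8 \sqrt{3} \sqrt{2 - \sqrt{2}} \operatorname{atan}{\left(\frac{\sqrt{3} s}{3 \sqrt{2 - \sqrt{2}}} \right)} - 8 \sqrt{3} \sqrt{\sqrt{2} + 2} \operatorname{atan}{\left(\frac{\sqrt{3} s}{3 \sqrt{\sqrt{2} + 2}} \right)}] = - 4 \log{\left(\frac{s^{4}}{3} + 4 s^{2} + 6 \right)} = f(s).
F(0) = 0; F(-3/2) = -24 + 8 \sqrt{3} \sqrt{2 - \sqrt{2}} \operatorname{atan}{\left(\frac{\sqrt{3}}{2 \sqrt{2 - \sqrt{2}}} \right)} + 8 \sqrt{3} \sqrt{\sqrt{2} + 2} \operatorname{atan}{\left(\frac{\sqrt{3}}{2 \sqrt{\sqrt{2} + 2}} \right)} + 6 \log{\left(\frac{267}{16} \right)}.
Integral = F(0) - F(-3/2) = - 6 \log{\left(\frac{267}{16} \right)} - 8 \sqrt{3} \sqrt{\sqrt{2} + 2} \operatorname{atan}{\left(\frac{\sqrt{3}}{2 \sqrt{\sqrt{2} + 2}} \right)} - 8 \sqrt{3} \sqrt{2 - \sqrt{2}} \operatorname{atan}{\left(\frac{\sqrt{3}}{2 \sqrt{2 - \sqrt{2}}} \right)} + 24.

Antiderivative: F(s) = - 4 s \log{\left(\frac{s^{4}}{3} + 4 s^{2} + 6 \right)} + 16 s - 8 \sqrt{3} \sqrt{2 - \sqrt{2}} \operatorname{atan}{\left(\frac{\sqrt{3} s}{3 \sqrt{2 - \sqrt{2}}} \right)} - 8 \sqrt{3} \sqrt{\sqrt{2} + 2} \operatorname{atan}{\left(\frac{\sqrt{3} s}{3 \sqrt{\sqrt{2} + 2}} \right)}; value = - 6 \log{\left(\frac{267}{16} \right)} - 8 \sqrt{3} \sqrt{\sqrt{2} + 2} \operatorname{atan}{\left(\frac{\sqrt{3}}{2 \sqrt{\sqrt{2} + 2}} \right)} - 8 \sqrt{3} \sqrt{2 - \sqrt{2}} \operatorname{atan}{\left(\frac{\sqrt{3}}{2 \sqrt{2 - \sqrt{2}}} \right)} + 24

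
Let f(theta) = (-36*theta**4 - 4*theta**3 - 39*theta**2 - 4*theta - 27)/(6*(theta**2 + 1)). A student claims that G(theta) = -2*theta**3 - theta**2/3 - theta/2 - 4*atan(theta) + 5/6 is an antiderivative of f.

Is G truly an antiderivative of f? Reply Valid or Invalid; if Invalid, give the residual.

d/dtheta[G] = (-36*theta**4 - 4*theta**3 - 39*theta**2 - 4*theta - 27)/(6*theta**2 + 6)
This equals f(theta) exactly, so the claim holds.

Valid - the claim checks out under differentiation.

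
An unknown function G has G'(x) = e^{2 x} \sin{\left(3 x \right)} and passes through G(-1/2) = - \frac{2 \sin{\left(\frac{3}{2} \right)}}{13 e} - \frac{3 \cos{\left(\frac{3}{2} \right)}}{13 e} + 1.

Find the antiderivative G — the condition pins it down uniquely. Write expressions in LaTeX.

G(x) = \frac{2 e^{2 x} \sin{\left(3 x \right)}}{13} - \frac{3 e^{2 x} \cos{\left(3 x \right)}}{13} + 1

Whatever form G(x) takes, its d/dx must return the stated G'(x).
A general antiderivative is \frac{2 e^{2 x} \sin{\left(3 x \right)}}{13} - \frac{3 e^{2 x} \cos{\left(3 x \right)}}{13} + C.
The condition gives C = - \frac{2 \sin{\left(\frac{3}{2} \right)}}{13 e} - \frac{3 \cos{\left(\frac{3}{2} \right)}}{13 e} + 1 - (- \frac{2 \sin{\left(\frac{3}{2} \right)}}{13 e} - \frac{3 \cos{\left(\frac{3}{2} \right)}}{13 e}) = 1.
So G(x) = \frac{2 e^{2 x} \sin{\left(3 x \right)}}{13} - \frac{3 e^{2 x} \cos{\left(3 x \right)}}{13} + 1.
Check: d/dx[\frac{2 e^{2 x} \sin{\left(3 x \right)}}{13} - \frac{3 e^{2 x} \cos{\left(3 x \right)}}{13} + 1] = e^{2 x} \sin{\left(3 x \right)} = G'(x).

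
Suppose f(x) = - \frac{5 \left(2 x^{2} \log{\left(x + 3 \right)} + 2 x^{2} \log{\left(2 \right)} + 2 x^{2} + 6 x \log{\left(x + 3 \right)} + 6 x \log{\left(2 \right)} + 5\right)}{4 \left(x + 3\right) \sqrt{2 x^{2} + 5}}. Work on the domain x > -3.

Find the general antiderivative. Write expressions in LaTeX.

Recognize the product-rule pattern: f = u'v + uv' with u = - \frac{5 \sqrt{2 x^{2} + 5}}{4}, v = \log{\left(2 x + 6 \right)}, so integration by parts undoes it.
Check: d/dx[- \frac{5 \sqrt{2 x^{2} + 5} \log{\left(2 x + 6 \right)}}{4}] = \frac{- 10 x^{2} \log{\left(x + 3 \right)} - 10 x^{2} - 10 x^{2} \log{\left(2 \right)} - 30 x \log{\left(x + 3 \right)} - 30 x \log{\left(2 \right)} - 25}{4 x \sqrt{2 x^{2} + 5} + 12 \sqrt{2 x^{2} + 5}}, which equals f(x).

F(x) = - \frac{5 \sqrt{2 x^{2} + 5} \log{\left(2 x + 6 \right)}}{4} + C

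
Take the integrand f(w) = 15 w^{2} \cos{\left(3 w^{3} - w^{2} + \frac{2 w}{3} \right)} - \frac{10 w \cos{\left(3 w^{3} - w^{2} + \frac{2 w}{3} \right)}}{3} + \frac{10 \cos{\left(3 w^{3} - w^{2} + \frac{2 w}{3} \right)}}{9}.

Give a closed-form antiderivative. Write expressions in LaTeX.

An antiderivative is F(w) = \frac{5 \sin{\left(3 w^{3} - w^{2} + \frac{2 w}{3} \right)}}{3}.

f matches the chain-rule pattern g'(h)*h' with inner function h(w) = 3 w^{3} - w^{2} + \frac{2 w}{3}; substituting u = h(w) collapses the integral.
Check: d/dw[\frac{5 \sin{\left(3 w^{3} - w^{2} + \frac{2 w}{3} \right)}}{3}] = 15 w^{2} \cos{\left(3 w^{3} - w^{2} + \frac{2 w}{3} \right)} - \frac{10 w \cos{\left(3 w^{3} - w^{2} + \frac{2 w}{3} \right)}}{3} + \frac{10 \cos{\left(3 w^{3} - w^{2} + \frac{2 w}{3} \right)}}{9} = f(w).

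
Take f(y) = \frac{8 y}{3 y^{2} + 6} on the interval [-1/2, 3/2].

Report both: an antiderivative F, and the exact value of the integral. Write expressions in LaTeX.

The substitution u = y^{2} + 2 works: f is exactly (dF/du)*(du/dy) for that inner function.
F(y) = \frac{4 \log{\left(y^{2} + 2 \right)}}{3} is an antiderivative of f.
Check: d/dy[\frac{4 \log{\left(y^{2} + 2 \right)}}{3}] = \frac{8 y}{3 y^{2} + 6} = f(y).
F(3/2) = \frac{4 \log{\left(\frac{17}{4} \right)}}{3}; F(-1/2) = \frac{4 \log{\left(\frac{9}{4} \right)}}{3}.
Integral = F(3/2) - F(-1/2) = - \frac{4 \log{\left(\frac{9}{4} \right)}}{3} + \frac{4 \log{\left(\frac{17}{4} \right)}}{3}.

Antiderivative: F(y) = \frac{4 \log{\left(y^{2} + 2 \right)}}{3}; value = - \frac{4 \log{\left(\frac{9}{4} \right)}}{3} + \frac{4 \log{\left(\frac{17}{4} \right)}}{3}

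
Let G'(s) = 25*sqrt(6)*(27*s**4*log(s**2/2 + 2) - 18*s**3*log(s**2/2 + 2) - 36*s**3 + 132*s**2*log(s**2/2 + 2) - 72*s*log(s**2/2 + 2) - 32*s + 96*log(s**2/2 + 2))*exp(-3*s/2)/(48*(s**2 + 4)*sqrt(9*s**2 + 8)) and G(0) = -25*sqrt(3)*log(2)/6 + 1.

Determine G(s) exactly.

Any candidate G(s) must reproduce the stated G'(s) exactly.
A general antiderivative is -25*sqrt(3*s**2/2 + 4/3)*exp(-3*s/2)*log(s**2/2 + 2)/4 + C.
The condition gives C = -25*sqrt(3)*log(2)/6 + 1 - (-25*sqrt(3)*log(2)/6) = 1.
So G(s) = -25*sqrt(3*s**2/2 + 4/3)*exp(-3*s/2)*log(s**2/2 + 2)/4 + 1.
Check: d/ds[-25*sqrt(3*s**2/2 + 4/3)*exp(-3*s/2)*log(s**2/2 + 2)/4 + 1] = (675*sqrt(6)*s**4*log(s**2/2 + 2) - 450*sqrt(6)*s**3*log(s**2/2 + 2) - 900*sqrt(6)*s**3 + 3300*sqrt(6)*s**2*log(s**2/2 + 2) - 1800*sqrt(6)*s*log(s**2/2 + 2) - 800*sqrt(6)*s + 2400*sqrt(6)*log(s**2/2 + 2))/(48*s**2*sqrt(9*s**2 + 8)*exp(3*s/2) + 192*sqrt(9*s**2 + 8)*exp(3*s/2)), which equals G'(s).

G(s) = -25*sqrt(3*s**2/2 + 4/3)*exp(-3*s/2)*log(s**2/2 + 2)/4 + 1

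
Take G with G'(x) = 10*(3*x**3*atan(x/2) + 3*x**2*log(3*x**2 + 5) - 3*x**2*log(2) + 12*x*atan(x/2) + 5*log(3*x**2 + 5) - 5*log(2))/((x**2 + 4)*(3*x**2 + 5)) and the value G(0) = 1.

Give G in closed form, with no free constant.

G(x) = 5*log(3*x**2 + 5)*atan(x/2) - 5*log(2)*atan(x/2) + 1

G'(x) has the shape u'v + uv' for u = 5*atan(x/2) and v = log(3*x**2/2 + 5/2) — it is the derivative of the product u*v.
A general antiderivative is 5*log(3*x**2/2 + 5/2)*atan(x/2) + C.
The condition gives C = 1 - (0) = 1.
So G(x) = 5*log(3*x**2 + 5)*atan(x/2) - 5*log(2)*atan(x/2) + 1.
Check: d/dx[5*log(3*x**2 + 5)*atan(x/2) - 5*log(2)*atan(x/2) + 1] = (30*x**3*atan(x/2) + 30*x**2*log(3*x**2 + 5) - 30*x**2*log(2) + 120*x*atan(x/2) + 50*log(3*x**2 + 5) - 50*log(2))/(3*x**4 + 17*x**2 + 20), which equals G'(x).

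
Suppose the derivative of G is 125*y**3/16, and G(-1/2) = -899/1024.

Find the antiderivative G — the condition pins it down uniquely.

G(y) = 125*y**4/64 - 1

A candidate passes only if d/dy[G] lands on the given G'(y) exactly.
A general antiderivative is 125*y**4/64 + C.
The condition gives C = -899/1024 - (125/1024) = -1.
So G(y) = 125*y**4/64 - 1.
Check: d/dy[125*y**4/64 - 1] = 125*y**3/16 = G'(y).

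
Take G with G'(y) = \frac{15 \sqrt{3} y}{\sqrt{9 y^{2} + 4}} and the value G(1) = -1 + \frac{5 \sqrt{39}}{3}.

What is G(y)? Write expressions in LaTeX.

G(y) = \frac{\sqrt{3} \left(5 \sqrt{9 y^{2} + 4} - \sqrt{3}\right)}{3}

The substitution u = 3 y^{2} + \frac{4}{3} works: G'(y) is exactly (dG/du)*(du/dy) for that inner function.
A general antiderivative is 5 \sqrt{3 y^{2} + \frac{4}{3}} + C.
The condition gives C = -1 + \frac{5 \sqrt{39}}{3} - (\frac{5 \sqrt{39}}{3}) = -1.
So G(y) = \frac{\sqrt{3} \left(5 \sqrt{9 y^{2} + 4} - \sqrt{3}\right)}{3}.
Check: d/dy[\frac{\sqrt{3} \left(5 \sqrt{9 y^{2} + 4} - \sqrt{3}\right)}{3}] = \frac{15 \sqrt{3} y}{\sqrt{9 y^{2} + 4}} = G'(y).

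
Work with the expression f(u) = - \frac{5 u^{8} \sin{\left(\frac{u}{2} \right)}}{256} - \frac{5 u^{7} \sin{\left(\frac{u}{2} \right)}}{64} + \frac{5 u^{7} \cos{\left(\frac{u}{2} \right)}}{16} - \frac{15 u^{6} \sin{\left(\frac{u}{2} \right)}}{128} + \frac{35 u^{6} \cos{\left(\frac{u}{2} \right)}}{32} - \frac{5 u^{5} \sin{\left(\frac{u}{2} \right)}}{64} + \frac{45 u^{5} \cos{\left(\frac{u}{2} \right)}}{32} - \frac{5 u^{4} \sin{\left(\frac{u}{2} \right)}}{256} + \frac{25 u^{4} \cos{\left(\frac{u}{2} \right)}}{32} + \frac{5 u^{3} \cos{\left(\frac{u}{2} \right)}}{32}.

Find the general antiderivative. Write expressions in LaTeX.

f has the shape v'r + vr' for v = \frac{5 \left(\frac{u^{2}}{2} + \frac{u}{2}\right)^{4}}{8} and r = \cos{\left(\frac{u}{2} \right)} — it is the derivative of the product v*r.
Check: d/du[\frac{5 \left(\frac{u^{2}}{2} + \frac{u}{2}\right)^{4} \cos{\left(\frac{u}{2} \right)}}{8}] = - \frac{5 u^{8} \sin{\left(\frac{u}{2} \right)}}{256} - \frac{5 u^{7} \sin{\left(\frac{u}{2} \right)}}{64} + \frac{5 u^{7} \cos{\left(\frac{u}{2} \right)}}{16} - \frac{15 u^{6} \sin{\left(\frac{u}{2} \right)}}{128} + \frac{35 u^{6} \cos{\left(\frac{u}{2} \right)}}{32} - \frac{5 u^{5} \sin{\left(\frac{u}{2} \right)}}{64} + \frac{45 u^{5} \cos{\left(\frac{u}{2} \right)}}{32} - \frac{5 u^{4} \sin{\left(\frac{u}{2} \right)}}{256} + \frac{25 u^{4} \cos{\left(\frac{u}{2} \right)}}{32} + \frac{5 u^{3} \cos{\left(\frac{u}{2} \right)}}{32} = f(u).

F(u) = \frac{5 \left(\frac{u^{2}}{2} + \frac{u}{2}\right)^{4} \cos{\left(\frac{u}{2} \right)}}{8} + C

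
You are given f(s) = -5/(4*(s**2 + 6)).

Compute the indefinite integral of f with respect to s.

F(s) = -5*sqrt(6)*atan(sqrt(6)*s/6)/24 + C

Differentiate the proposed F(s) back; it has to land on f(s) exactly.
Check: d/ds[-5*sqrt(6)*atan(sqrt(6)*s/6)/24] = -5/(4*s**2 + 24), which equals f(s).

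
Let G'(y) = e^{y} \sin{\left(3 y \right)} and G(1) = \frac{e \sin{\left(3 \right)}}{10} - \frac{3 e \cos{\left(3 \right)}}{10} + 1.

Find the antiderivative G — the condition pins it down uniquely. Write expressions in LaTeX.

Whatever form G(y) takes, its d/dy must return the stated G'(y).
A general antiderivative is \frac{e^{y} \sin{\left(3 y \right)}}{10} - \frac{3 e^{y} \cos{\left(3 y \right)}}{10} + C.
The condition gives C = \frac{e \sin{\left(3 \right)}}{10} - \frac{3 e \cos{\left(3 \right)}}{10} + 1 - (\frac{e \sin{\left(3 \right)}}{10} - \frac{3 e \cos{\left(3 \right)}}{10}) = 1.
So G(y) = \frac{e^{y} \sin{\left(3 y \right)} - 3 e^{y} \cos{\left(3 y \right)} + 10}{10}.
Check: d/dy[\frac{e^{y} \sin{\left(3 y \right)} - 3 e^{y} \cos{\left(3 y \right)} + 10}{10}] = e^{y} \sin{\left(3 y \right)} = G'(y).

G(y) = \frac{e^{y} \sin{\left(3 y \right)} - 3 e^{y} \cos{\left(3 y \right)} + 10}{10}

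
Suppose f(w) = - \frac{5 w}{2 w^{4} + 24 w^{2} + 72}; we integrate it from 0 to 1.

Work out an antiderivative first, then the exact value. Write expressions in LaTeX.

The substitution u = 4 w^{2} + 24 works: f is exactly (dF/du)*(du/dw) for that inner function.
F(w) = \frac{5}{4 \left(w^{2} + 6\right)} is an antiderivative of f.
Check: d/dw[\frac{5}{4 \left(w^{2} + 6\right)}] = - \frac{5 w}{2 w^{4} + 24 w^{2} + 72} = f(w).
F(1) = \frac{5}{28}; F(0) = \frac{5}{24}.
Integral = F(1) - F(0) = - \frac{5}{168}.

Antiderivative: F(w) = \frac{5}{4 \left(w^{2} + 6\right)}; value = - \frac{5}{168}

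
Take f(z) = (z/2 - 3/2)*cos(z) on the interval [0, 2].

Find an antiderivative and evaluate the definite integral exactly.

Antiderivative: F(z) = (z*sin(z) - 3*sin(z) + cos(z))/2; value = -1/2 - sin(2)/2 + cos(2)/2

A candidate is checked by its d/dz: the result must match f(z).
F(z) = (z*sin(z) - 3*sin(z) + cos(z))/2 is an antiderivative of f.
Check: d/dz[(z*sin(z) - 3*sin(z) + cos(z))/2] = z*cos(z)/2 - 3*cos(z)/2, which equals f(z).
F(2) = -sin(2)/2 + cos(2)/2; F(0) = 1/2.
Integral = F(2) - F(0) = -1/2 - sin(2)/2 + cos(2)/2.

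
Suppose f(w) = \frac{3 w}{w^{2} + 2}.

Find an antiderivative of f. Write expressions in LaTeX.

An antiderivative is F(w) = \frac{3 \log{\left(2 w^{2} + 4 \right)}}{2}.

The substitution u = 2 w^{2} + 4 works: f is exactly (dF/du)*(du/dw) for that inner function.
Check: d/dw[\frac{3 \log{\left(2 w^{2} + 4 \right)}}{2}] = \frac{3 w}{w^{2} + 2} = f(w).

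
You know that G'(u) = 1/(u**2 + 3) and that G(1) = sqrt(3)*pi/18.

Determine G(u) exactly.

G(u) = sqrt(3)*atan(sqrt(3)*u/3)/3

Recover the given G'(u) by differentiating a candidate G(u); any mismatch rules it out.
A general antiderivative is sqrt(3)*atan(sqrt(3)*u/3)/3 + C.
The condition gives C = sqrt(3)*pi/18 - (sqrt(3)*pi/18) = 0.
So G(u) = sqrt(3)*atan(sqrt(3)*u/3)/3.
Check: d/du[sqrt(3)*atan(sqrt(3)*u/3)/3] = 1/(u**2 + 3) = G'(u).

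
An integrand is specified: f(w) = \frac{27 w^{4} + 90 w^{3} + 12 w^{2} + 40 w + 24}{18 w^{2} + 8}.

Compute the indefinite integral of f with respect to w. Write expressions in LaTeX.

Check any antiderivative F(w) by computing F'(w) and comparing it with f(w).
Check: d/dw[\frac{w^{3} + 5 w^{2} + 4 \operatorname{atan}{\left(\frac{3 w}{2} \right)} - 4}{2}] = \frac{27 w^{4} + 90 w^{3} + 12 w^{2} + 40 w + 24}{18 w^{2} + 8} = f(w).

F(w) = \frac{w^{3} + 5 w^{2} + 4 \operatorname{atan}{\left(\frac{3 w}{2} \right)} - 4}{2} + C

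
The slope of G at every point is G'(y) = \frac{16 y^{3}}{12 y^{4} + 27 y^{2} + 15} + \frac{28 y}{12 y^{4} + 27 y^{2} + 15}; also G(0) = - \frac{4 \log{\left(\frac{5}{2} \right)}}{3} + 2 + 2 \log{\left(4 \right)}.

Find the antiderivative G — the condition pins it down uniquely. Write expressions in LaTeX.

G(y) = - \frac{4 \log{\left(2 y^{2} + \frac{5}{2} \right)}}{3} + 2 \log{\left(4 y^{2} + 4 \right)} + 2

The integrand splits into summands that can be handled one at a time.
A general antiderivative is - \frac{4 \log{\left(2 y^{2} + \frac{5}{2} \right)}}{3} + 2 \log{\left(4 y^{2} + 4 \right)} + C.
The condition gives C = - \frac{4 \log{\left(\frac{5}{2} \right)}}{3} + 2 + 2 \log{\left(4 \right)} - (- \frac{4 \log{\left(\frac{5}{2} \right)}}{3} + 2 \log{\left(4 \right)}) = 2.
So G(y) = - \frac{4 \log{\left(2 y^{2} + \frac{5}{2} \right)}}{3} + 2 \log{\left(4 y^{2} + 4 \right)} + 2.
Check: d/dy[- \frac{4 \log{\left(2 y^{2} + \frac{5}{2} \right)}}{3} + 2 \log{\left(4 y^{2} + 4 \right)} + 2] = \frac{16 y^{3} + 28 y}{12 y^{4} + 27 y^{2} + 15}, which equals G'(y).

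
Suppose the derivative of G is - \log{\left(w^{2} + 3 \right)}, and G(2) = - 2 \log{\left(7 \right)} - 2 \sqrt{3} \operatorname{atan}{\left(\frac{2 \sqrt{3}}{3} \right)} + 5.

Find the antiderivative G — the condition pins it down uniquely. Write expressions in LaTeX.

G(w) = - w \log{\left(w^{2} + 3 \right)} + 2 w - 2 \sqrt{3} \operatorname{atan}{\left(\frac{\sqrt{3} w}{3} \right)} + 1

Differentiate the proposed G(w) back; it has to land on the given G'(w).
A general antiderivative is - w \log{\left(w^{2} + 3 \right)} + 2 w - 2 \sqrt{3} \operatorname{atan}{\left(\frac{\sqrt{3} w}{3} \right)} + C.
The condition gives C = - 2 \log{\left(7 \right)} - 2 \sqrt{3} \operatorname{atan}{\left(\frac{2 \sqrt{3}}{3} \right)} + 5 - (- 2 \log{\left(7 \right)} - 2 \sqrt{3} \operatorname{atan}{\left(\frac{2 \sqrt{3}}{3} \right)} + 4) = 1.
So G(w) = - w \log{\left(w^{2} + 3 \right)} + 2 w - 2 \sqrt{3} \operatorname{atan}{\left(\frac{\sqrt{3} w}{3} \right)} + 1.
Check: d/dw[- w \log{\left(w^{2} + 3 \right)} + 2 w - 2 \sqrt{3} \operatorname{atan}{\left(\frac{\sqrt{3} w}{3} \right)} + 1] = - \log{\left(w^{2} + 3 \right)} = G'(w).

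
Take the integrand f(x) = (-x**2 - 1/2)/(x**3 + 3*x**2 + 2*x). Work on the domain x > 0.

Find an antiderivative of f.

The denominator factors as 2*x*(x + 1)*(x + 2); partial fractions split f into directly integrable pieces: -9/(4*(x + 2)) + 3/(2*(x + 1)) - 1/(4*x).
Check: d/dx[-log(x)/4 + 3*log(x + 1)/2 - 9*log(x + 2)/4] = (-2*x**2 - 1)/(2*x**3 + 6*x**2 + 4*x), which equals f(x).

An antiderivative is F(x) = -log(x)/4 + 3*log(x + 1)/2 - 9*log(x + 2)/4.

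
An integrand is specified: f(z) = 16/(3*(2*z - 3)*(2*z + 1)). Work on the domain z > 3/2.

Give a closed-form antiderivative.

An antiderivative is F(z) = -2*(-log(z - 3/2) + log(z + 1/2))/3.

The denominator factors as 3*(2*z - 3)*(2*z + 1); partial fractions split f into directly integrable pieces: -4/(3*(2*z + 1)) + 4/(3*(2*z - 3)).
Check: d/dz[-2*(-log(z - 3/2) + log(z + 1/2))/3] = 16/(12*z**2 - 12*z - 9), which equals f(z).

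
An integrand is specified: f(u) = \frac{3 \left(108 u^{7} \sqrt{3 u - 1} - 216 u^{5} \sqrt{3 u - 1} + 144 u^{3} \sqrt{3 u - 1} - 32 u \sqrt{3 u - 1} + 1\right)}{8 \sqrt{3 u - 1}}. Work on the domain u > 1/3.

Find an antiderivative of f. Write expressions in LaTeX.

A first test for any F(u): its u-derivative must equal f(u) identically.
Check: d/du[\frac{81 u^{8}}{16} - \frac{27 u^{6}}{2} + \frac{27 u^{4}}{2} - 6 u^{2} + \frac{\sqrt{3 u - 1}}{4}] = \frac{324 u^{7} \sqrt{3 u - 1} - 648 u^{5} \sqrt{3 u - 1} + 432 u^{3} \sqrt{3 u - 1} - 96 u \sqrt{3 u - 1} + 3}{8 \sqrt{3 u - 1}}, which equals f(u).

An antiderivative is F(u) = \frac{81 u^{8}}{16} - \frac{27 u^{6}}{2} + \frac{27 u^{4}}{2} - 6 u^{2} + \frac{\sqrt{3 u - 1}}{4}.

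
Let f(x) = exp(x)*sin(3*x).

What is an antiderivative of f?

An antiderivative is F(x) = -(-sin(3*x) + 3*cos(3*x))*exp(x)/10.

A first test for any F(x): its x-derivative must equal f(x) identically.
Check: d/dx[-(-sin(3*x) + 3*cos(3*x))*exp(x)/10] = exp(x)*sin(3*x) = f(x).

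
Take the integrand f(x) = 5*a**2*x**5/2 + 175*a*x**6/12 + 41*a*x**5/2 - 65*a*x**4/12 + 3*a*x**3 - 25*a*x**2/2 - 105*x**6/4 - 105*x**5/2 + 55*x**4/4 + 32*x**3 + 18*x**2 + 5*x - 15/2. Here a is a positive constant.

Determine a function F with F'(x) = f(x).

Recognize the product-rule pattern: f = u'v + uv' with u = 5*a*x**3/3 - 3*x**3 - x**2 + 3*x, v = a*x**3/4 + 5*x**4/4 + 5*x**3/2 - x**2/2 - 5/2, so integration by parts undoes it.
Check: d/dx[x*(5*a*x**2 - 9*x**2 - 3*x + 9)*(a*x**3 + 5*x**4 + 10*x**3 - 2*x**2 - 10)/12] = 5*a**2*x**5/2 + 175*a*x**6/12 + 41*a*x**5/2 - 65*a*x**4/12 + 3*a*x**3 - 25*a*x**2/2 - 105*x**6/4 - 105*x**5/2 + 55*x**4/4 + 32*x**3 + 18*x**2 + 5*x - 15/2 = f(x).

An antiderivative is F(x) = x*(5*a*x**2 - 9*x**2 - 3*x + 9)*(a*x**3 + 5*x**4 + 10*x**3 - 2*x**2 - 10)/12.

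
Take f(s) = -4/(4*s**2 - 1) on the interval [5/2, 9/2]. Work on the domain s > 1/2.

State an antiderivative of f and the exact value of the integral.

Factor the denominator ((2*s - 1)*(2*s + 1)) and decompose: f = 2/(2*s + 1) - 2/(2*s - 1); each piece integrates to a log, atan, or power term.
F(s) = -log(s - 1/2) + log(s + 1/2) is an antiderivative of f.
Check: d/ds[-log(s - 1/2) + log(s + 1/2)] = -4/(4*s**2 - 1) = f(s).
F(9/2) = -log(4) + log(5); F(5/2) = -log(2) + log(3).
Integral = F(9/2) - F(5/2) = -log(4) - log(3) + log(2) + log(5).

Antiderivative: F(s) = -log(s - 1/2) + log(s + 1/2); value = -log(4) - log(3) + log(2) + log(5)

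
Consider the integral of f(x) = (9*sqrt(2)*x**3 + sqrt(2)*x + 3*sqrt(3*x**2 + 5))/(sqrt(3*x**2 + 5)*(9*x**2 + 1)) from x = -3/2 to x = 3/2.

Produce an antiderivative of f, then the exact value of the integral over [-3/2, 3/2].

Since d/dx undoes antidifferentiation here, F'(x) = f(x) is required of F(x).
F(x) = (sqrt(2)*sqrt(3*x**2 + 5) + 3*atan(3*x))/3 is an antiderivative of f.
Check: d/dx[(sqrt(2)*sqrt(3*x**2 + 5) + 3*atan(3*x))/3] = (9*sqrt(2)*x**3 + sqrt(2)*x + 3*sqrt(3*x**2 + 5))/(9*x**2*sqrt(3*x**2 + 5) + sqrt(3*x**2 + 5)), which equals f(x).
F(3/2) = atan(9/2) + sqrt(94)/6; F(-3/2) = -atan(9/2) + sqrt(94)/6.
Integral = F(3/2) - F(-3/2) = 2*atan(9/2).

Antiderivative: F(x) = (sqrt(2)*sqrt(3*x**2 + 5) + 3*atan(3*x))/3; value = 2*atan(9/2)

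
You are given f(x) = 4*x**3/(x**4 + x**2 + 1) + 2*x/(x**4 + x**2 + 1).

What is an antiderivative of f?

An antiderivative is F(x) = log(2*x**4 + 2*x**2 + 2).

f matches the chain-rule pattern g'(h)*h' with inner function h(x) = 2*x**4 + 2*x**2 + 2; substituting u = h(x) collapses the integral.
Check: d/dx[log(2*x**4 + 2*x**2 + 2)] = (4*x**3 + 2*x)/(x**4 + x**2 + 1), which equals f(x).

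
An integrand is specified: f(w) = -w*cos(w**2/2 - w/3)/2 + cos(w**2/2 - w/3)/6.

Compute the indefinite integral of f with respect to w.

F(w) = -sin(w**2/2 - w/3)/2 + C

f matches the chain-rule pattern g'(h)*h' with inner function h(w) = w**2/2 - w/3; substituting u = h(w) collapses the integral.
Check: d/dw[-sin(w**2/2 - w/3)/2] = -w*cos(w**2/2 - w/3)/2 + cos(w**2/2 - w/3)/6 = f(w).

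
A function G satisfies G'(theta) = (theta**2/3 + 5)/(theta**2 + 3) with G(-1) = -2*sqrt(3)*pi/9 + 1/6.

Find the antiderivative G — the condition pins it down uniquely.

G(theta) = (2*theta + 8*sqrt(3)*atan(sqrt(3)*theta/3) + 3)/6

A first test for any G(theta): its theta-derivative must equal the given G'(theta).
A general antiderivative is theta/3 + 4*sqrt(3)*atan(sqrt(3)*theta/3)/3 + C.
The condition gives C = -2*sqrt(3)*pi/9 + 1/6 - (-2*sqrt(3)*pi/9 - 1/3) = 1/2.
So G(theta) = (2*theta + 8*sqrt(3)*atan(sqrt(3)*theta/3) + 3)/6.
Check: d/dtheta[(2*theta + 8*sqrt(3)*atan(sqrt(3)*theta/3) + 3)/6] = (theta**2 + 15)/(3*theta**2 + 9), which equals G'(theta).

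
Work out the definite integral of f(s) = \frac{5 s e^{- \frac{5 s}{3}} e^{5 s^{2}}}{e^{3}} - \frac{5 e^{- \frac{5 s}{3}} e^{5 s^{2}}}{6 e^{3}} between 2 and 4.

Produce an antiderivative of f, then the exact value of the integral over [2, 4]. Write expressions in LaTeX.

Antiderivative: F(s) = \frac{e^{5 s^{2} - \frac{5 s}{3} - 3}}{2}; value = - \frac{e^{\frac{41}{3}}}{2} + \frac{e^{\frac{211}{3}}}{2}

f matches the chain-rule pattern g'(h)*h' with inner function h(s) = 5 s^{2} - \frac{5 s}{3} - 3; substituting u = h(s) collapses the integral.
F(s) = \frac{e^{5 s^{2} - \frac{5 s}{3} - 3}}{2} is an antiderivative of f.
Check: d/ds[\frac{e^{5 s^{2} - \frac{5 s}{3} - 3}}{2}] = \frac{\left(30 s - 5\right) e^{- \frac{5 s}{3}} e^{5 s^{2}}}{6 e^{3}}, which equals f(s).
F(4) = \frac{e^{\frac{211}{3}}}{2}; F(2) = \frac{e^{\frac{41}{3}}}{2}.
Integral = F(4) - F(2) = - \frac{e^{\frac{41}{3}}}{2} + \frac{e^{\frac{211}{3}}}{2}.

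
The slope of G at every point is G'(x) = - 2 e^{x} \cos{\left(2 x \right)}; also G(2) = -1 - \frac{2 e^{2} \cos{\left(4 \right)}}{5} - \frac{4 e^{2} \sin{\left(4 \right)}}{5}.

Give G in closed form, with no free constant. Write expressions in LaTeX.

G(x) = \frac{- 4 e^{x} \sin{\left(2 x \right)} - 2 e^{x} \cos{\left(2 x \right)} - 5}{5}

The proposed G(x) is checked by its d/dx: the result must match the given G'(x).
A general antiderivative is - \frac{4 e^{x} \sin{\left(2 x \right)}}{5} - \frac{2 e^{x} \cos{\left(2 x \right)}}{5} + C.
The condition gives C = -1 - \frac{2 e^{2} \cos{\left(4 \right)}}{5} - \frac{4 e^{2} \sin{\left(4 \right)}}{5} - (- \frac{2 e^{2} \cos{\left(4 \right)}}{5} - \frac{4 e^{2} \sin{\left(4 \right)}}{5}) = -1.
So G(x) = \frac{- 4 e^{x} \sin{\left(2 x \right)} - 2 e^{x} \cos{\left(2 x \right)} - 5}{5}.
Check: d/dx[\frac{- 4 e^{x} \sin{\left(2 x \right)} - 2 e^{x} \cos{\left(2 x \right)} - 5}{5}] = - 2 e^{x} \cos{\left(2 x \right)} = G'(x).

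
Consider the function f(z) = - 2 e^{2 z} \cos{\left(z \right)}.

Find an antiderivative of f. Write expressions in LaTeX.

An antiderivative is F(z) = \frac{2 \left(- \sin{\left(z \right)} - 2 \cos{\left(z \right)}\right) e^{2 z}}{5}.

Whatever form F(z) takes, F'(z) = f(z) is non-negotiable.
Check: d/dz[\frac{2 \left(- \sin{\left(z \right)} - 2 \cos{\left(z \right)}\right) e^{2 z}}{5}] = - 2 e^{2 z} \cos{\left(z \right)} = f(z).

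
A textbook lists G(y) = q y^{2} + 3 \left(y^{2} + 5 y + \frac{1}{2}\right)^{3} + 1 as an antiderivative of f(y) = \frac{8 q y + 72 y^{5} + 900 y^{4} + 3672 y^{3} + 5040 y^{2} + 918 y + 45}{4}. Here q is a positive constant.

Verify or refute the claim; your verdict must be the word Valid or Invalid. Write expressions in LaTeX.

d/dy[G] = 2 q y + 18 y^{5} + 225 y^{4} + 918 y^{3} + 1260 y^{2} + \frac{459 y}{2} + \frac{45}{4}
This equals f(y) exactly, so the claim holds.

Valid: G'(y) = f(y).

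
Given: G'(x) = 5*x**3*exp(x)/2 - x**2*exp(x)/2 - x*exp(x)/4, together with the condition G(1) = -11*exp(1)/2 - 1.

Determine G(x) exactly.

Recognize the product-rule pattern: G'(x) = u'v + uv' with u = 5*x**3/2 - 8*x**2 + 63*x/4 - 63/4, v = exp(x), so integration by parts undoes it.
A general antiderivative is (10*x**3 - 32*x**2 + 63*x - 63)*exp(x)/4 + C.
The condition gives C = -11*exp(1)/2 - 1 - (-11*exp(1)/2) = -1.
So G(x) = ((10*x**3 - 32*x**2 + 63*x - 63)*exp(x) - 4)/4.
Check: d/dx[((10*x**3 - 32*x**2 + 63*x - 63)*exp(x) - 4)/4] = 5*x**3*exp(x)/2 - x**2*exp(x)/2 - x*exp(x)/4 = G'(x).

G(x) = ((10*x**3 - 32*x**2 + 63*x - 63)*exp(x) - 4)/4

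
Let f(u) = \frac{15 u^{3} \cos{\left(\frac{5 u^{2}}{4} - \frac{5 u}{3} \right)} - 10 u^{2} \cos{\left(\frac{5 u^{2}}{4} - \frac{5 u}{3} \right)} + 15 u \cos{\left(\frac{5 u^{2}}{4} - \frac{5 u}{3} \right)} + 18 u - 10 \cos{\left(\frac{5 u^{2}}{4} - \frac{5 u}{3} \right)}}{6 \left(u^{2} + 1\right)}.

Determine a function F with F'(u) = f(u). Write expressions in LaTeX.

An antiderivative is F(u) = \frac{3 \log{\left(3 u^{2} + 3 \right)}}{2} + \sin{\left(\frac{5 u^{2}}{4} - \frac{5 u}{3} \right)}.

An antiderivative F(u) passes only if d/du[F] lands on f(u) exactly.
Check: d/du[\frac{3 \log{\left(3 u^{2} + 3 \right)}}{2} + \sin{\left(\frac{5 u^{2}}{4} - \frac{5 u}{3} \right)}] = \frac{15 u^{3} \cos{\left(\frac{5 u^{2}}{4} - \frac{5 u}{3} \right)} - 10 u^{2} \cos{\left(\frac{5 u^{2}}{4} - \frac{5 u}{3} \right)} + 15 u \cos{\left(\frac{5 u^{2}}{4} - \frac{5 u}{3} \right)} + 18 u - 10 \cos{\left(\frac{5 u^{2}}{4} - \frac{5 u}{3} \right)}}{6 u^{2} + 6}, which equals f(u).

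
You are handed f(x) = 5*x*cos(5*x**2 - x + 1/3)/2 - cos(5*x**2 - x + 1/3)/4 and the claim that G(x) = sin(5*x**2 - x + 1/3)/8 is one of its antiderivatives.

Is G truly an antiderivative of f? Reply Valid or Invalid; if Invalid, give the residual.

Invalid: d/dx[G] - f = -5*x*cos(5*x**2 - x + 1/3)/4 + cos(5*x**2 - x + 1/3)/8, which is not 0.

d/dx[G] = 5*x*cos(5*x**2 - x + 1/3)/4 - cos(5*x**2 - x + 1/3)/8
d/dx[G] - f(x) = -5*x*cos(5*x**2 - x + 1/3)/4 + cos(5*x**2 - x + 1/3)/8 != 0.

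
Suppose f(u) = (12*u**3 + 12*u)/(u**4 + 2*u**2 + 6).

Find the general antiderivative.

f matches the chain-rule pattern g'(h)*h' with inner function h(u) = u**4/2 + u**2 + 3; substituting w = h(u) collapses the integral.
Check: d/du[3*log(u**4/2 + u**2 + 3)] = (12*u**3 + 12*u)/(u**4 + 2*u**2 + 6) = f(u).

F(u) = 3*log(u**4/2 + u**2 + 3) + C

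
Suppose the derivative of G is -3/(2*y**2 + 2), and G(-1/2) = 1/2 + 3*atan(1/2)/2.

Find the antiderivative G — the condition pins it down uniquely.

G(y) = (1 - 3*atan(y))/2

A candidate passes only if d/dy[G] lands on the given G'(y) exactly.
A general antiderivative is -3*atan(y)/2 + C.
The condition gives C = 1/2 + 3*atan(1/2)/2 - (3*atan(1/2)/2) = 1/2.
So G(y) = (1 - 3*atan(y))/2.
Check: d/dy[(1 - 3*atan(y))/2] = -3/(2*y**2 + 2) = G'(y).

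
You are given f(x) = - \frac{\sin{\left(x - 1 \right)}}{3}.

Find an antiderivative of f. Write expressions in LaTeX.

Recover f(x) by differentiating a candidate F(x); any mismatch rules it out.
Check: d/dx[\frac{\cos{\left(x - 1 \right)}}{3}] = - \frac{\sin{\left(x - 1 \right)}}{3} = f(x).

An antiderivative is F(x) = \frac{\cos{\left(x - 1 \right)}}{3}.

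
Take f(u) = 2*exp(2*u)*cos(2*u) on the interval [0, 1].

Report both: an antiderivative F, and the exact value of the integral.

Whatever form F(u) takes, F'(u) = f(u) is non-negotiable.
F(u) = exp(2*u)*sin(2*u)/2 + exp(2*u)*cos(2*u)/2 is an antiderivative of f.
Check: d/du[exp(2*u)*sin(2*u)/2 + exp(2*u)*cos(2*u)/2] = 2*exp(2*u)*cos(2*u) = f(u).
F(1) = exp(2)*cos(2)/2 + exp(2)*sin(2)/2; F(0) = 1/2.
Integral = F(1) - F(0) = exp(2)*cos(2)/2 - 1/2 + exp(2)*sin(2)/2.

Antiderivative: F(u) = exp(2*u)*sin(2*u)/2 + exp(2*u)*cos(2*u)/2; value = exp(2)*cos(2)/2 - 1/2 + exp(2)*sin(2)/2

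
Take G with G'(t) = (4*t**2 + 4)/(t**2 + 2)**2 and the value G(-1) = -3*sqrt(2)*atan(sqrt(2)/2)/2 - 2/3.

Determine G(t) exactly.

Since d/dt undoes antidifferentiation here, G(t) must give back the stated G'(t).
A general antiderivative is -t/(t**2 + 2) + 3*sqrt(2)*atan(sqrt(2)*t/2)/2 + C.
The condition gives C = -3*sqrt(2)*atan(sqrt(2)/2)/2 - 2/3 - (-3*sqrt(2)*atan(sqrt(2)/2)/2 + 1/3) = -1.
So G(t) = (3*sqrt(2)*t**2*atan(sqrt(2)*t/2) - 2*t**2 - 2*t + 6*sqrt(2)*atan(sqrt(2)*t/2) - 4)/(2*t**2 + 4).
Check: d/dt[(3*sqrt(2)*t**2*atan(sqrt(2)*t/2) - 2*t**2 - 2*t + 6*sqrt(2)*atan(sqrt(2)*t/2) - 4)/(2*t**2 + 4)] = (4*t**2 + 4)/(t**4 + 4*t**2 + 4), which equals G'(t).

G(t) = (3*sqrt(2)*t**2*atan(sqrt(2)*t/2) - 2*t**2 - 2*t + 6*sqrt(2)*atan(sqrt(2)*t/2) - 4)/(2*t**2 + 4)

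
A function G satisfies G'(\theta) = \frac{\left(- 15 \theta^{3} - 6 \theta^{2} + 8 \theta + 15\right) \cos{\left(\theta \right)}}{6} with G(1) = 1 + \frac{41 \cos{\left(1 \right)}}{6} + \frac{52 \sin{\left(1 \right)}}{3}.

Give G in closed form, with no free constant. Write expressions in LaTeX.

G(\theta) = - \frac{5 \theta^{3} \sin{\left(\theta \right)}}{2} - \theta^{2} \sin{\left(\theta \right)} - \frac{15 \theta^{2} \cos{\left(\theta \right)}}{2} + \frac{49 \theta \sin{\left(\theta \right)}}{3} - 2 \theta \cos{\left(\theta \right)} + \frac{9 \sin{\left(\theta \right)}}{2} + \frac{49 \cos{\left(\theta \right)}}{3} + 1

A candidate passes only if d/d\theta[G] lands on the given G'(\theta) exactly.
A general antiderivative is - \frac{5 \theta^{3} \sin{\left(\theta \right)}}{2} - \theta^{2} \sin{\left(\theta \right)} - \frac{15 \theta^{2} \cos{\left(\theta \right)}}{2} + \frac{49 \theta \sin{\left(\theta \right)}}{3} - 2 \theta \cos{\left(\theta \right)} + \frac{9 \sin{\left(\theta \right)}}{2} + \frac{49 \cos{\left(\theta \right)}}{3} + C.
The condition gives C = 1 + \frac{41 \cos{\left(1 \right)}}{6} + \frac{52 \sin{\left(1 \right)}}{3} - (\frac{41 \cos{\left(1 \right)}}{6} + \frac{52 \sin{\left(1 \right)}}{3}) = 1.
So G(\theta) = - \frac{5 \theta^{3} \sin{\left(\theta \right)}}{2} - \theta^{2} \sin{\left(\theta \right)} - \frac{15 \theta^{2} \cos{\left(\theta \right)}}{2} + \frac{49 \theta \sin{\left(\theta \right)}}{3} - 2 \theta \cos{\left(\theta \right)} + \frac{9 \sin{\left(\theta \right)}}{2} + \frac{49 \cos{\left(\theta \right)}}{3} + 1.
Check: d/d\theta[- \frac{5 \theta^{3} \sin{\left(\theta \right)}}{2} - \theta^{2} \sin{\left(\theta \right)} - \frac{15 \theta^{2} \cos{\left(\theta \right)}}{2} + \frac{49 \theta \sin{\left(\theta \right)}}{3} - 2 \theta \cos{\left(\theta \right)} + \frac{9 \sin{\left(\theta \right)}}{2} + \frac{49 \cos{\left(\theta \right)}}{3} + 1] = - \frac{5 \theta^{3} \cos{\left(\theta \right)}}{2} - \theta^{2} \cos{\left(\theta \right)} + \frac{4 \theta \cos{\left(\theta \right)}}{3} + \frac{5 \cos{\left(\theta \right)}}{2}, which equals G'(\theta).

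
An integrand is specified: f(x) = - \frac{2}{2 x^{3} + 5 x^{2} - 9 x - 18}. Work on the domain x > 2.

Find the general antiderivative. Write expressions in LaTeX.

F(x) = - \frac{2 \left(3 \log{\left(x - 2 \right)} - 10 \log{\left(x + \frac{3}{2} \right)} + 7 \log{\left(x + 3 \right)}\right)}{105} + C

Factor the denominator (\left(x - 2\right) \left(x + 3\right) \left(2 x + 3\right)) and decompose: f = \frac{8}{21 \left(2 x + 3\right)} - \frac{2}{15 \left(x + 3\right)} - \frac{2}{35 \left(x - 2\right)}; each piece integrates to a log, atan, or power term.
Check: d/dx[- \frac{2 \left(3 \log{\left(x - 2 \right)} - 10 \log{\left(x + \frac{3}{2} \right)} + 7 \log{\left(x + 3 \right)}\right)}{105}] = - \frac{2}{2 x^{3} + 5 x^{2} - 9 x - 18} = f(x).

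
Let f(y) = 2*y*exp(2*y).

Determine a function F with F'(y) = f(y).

f has the shape u'v + uv' for u = y - 1/2 and v = exp(2*y) — it is the derivative of the product u*v.
Check: d/dy[(2*y - 1)*exp(2*y)/2] = 2*y*exp(2*y) = f(y).

An antiderivative is F(y) = (2*y - 1)*exp(2*y)/2.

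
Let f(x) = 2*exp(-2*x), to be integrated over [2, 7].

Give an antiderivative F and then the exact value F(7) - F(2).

A first test for any F(x): its x-derivative must equal f(x) identically.
F(x) = -exp(-2*x) is an antiderivative of f.
Check: d/dx[-exp(-2*x)] = 2*exp(-2*x) = f(x).
F(7) = -exp(-14); F(2) = -exp(-4).
Integral = F(7) - F(2) = -exp(-14) + exp(-4).

Antiderivative: F(x) = -exp(-2*x); value = -exp(-14) + exp(-4)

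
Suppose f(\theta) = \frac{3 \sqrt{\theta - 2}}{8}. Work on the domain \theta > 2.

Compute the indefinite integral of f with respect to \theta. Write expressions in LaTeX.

Recover f(\theta) by differentiating a candidate F(\theta); any mismatch rules it out.
Check: d/d\theta[\frac{\theta \sqrt{\theta - 2}}{4} - \frac{\sqrt{\theta - 2}}{2}] = \frac{3 \theta - 6}{8 \sqrt{\theta - 2}}, which equals f(\theta).

F(\theta) = \frac{\theta \sqrt{\theta - 2}}{4} - \frac{\sqrt{\theta - 2}}{2} + C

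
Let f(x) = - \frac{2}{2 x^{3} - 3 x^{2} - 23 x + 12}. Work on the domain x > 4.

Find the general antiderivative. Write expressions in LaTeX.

F(x) = \frac{2 \left(2 \log{\left(2 x - 1 \right)} - \log{\left(x^{2} - x - 12 \right)}\right)}{49} + C

The denominator factors as \left(x - 4\right) \left(x + 3\right) \left(2 x - 1\right); partial fractions split f into directly integrable pieces: \frac{8}{49 \left(2 x - 1\right)} - \frac{2}{49 \left(x + 3\right)} - \frac{2}{49 \left(x - 4\right)}.
Check: d/dx[\frac{2 \left(2 \log{\left(2 x - 1 \right)} - \log{\left(x^{2} - x - 12 \right)}\right)}{49}] = - \frac{2}{2 x^{3} - 3 x^{2} - 23 x + 12} = f(x).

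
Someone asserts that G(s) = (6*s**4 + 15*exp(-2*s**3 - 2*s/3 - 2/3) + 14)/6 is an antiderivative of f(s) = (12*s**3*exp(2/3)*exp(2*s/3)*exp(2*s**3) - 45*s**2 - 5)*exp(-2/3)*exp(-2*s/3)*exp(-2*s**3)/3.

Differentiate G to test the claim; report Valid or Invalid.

d/ds[G] = (12*s**3*exp(2/3)*exp(2*s/3)*exp(2*s**3) - 45*s**2 - 5)*exp(-2/3)*exp(-2*s/3)*exp(-2*s**3)/3
This equals f(s) exactly, so the claim holds.

Valid: G'(s) = f(s).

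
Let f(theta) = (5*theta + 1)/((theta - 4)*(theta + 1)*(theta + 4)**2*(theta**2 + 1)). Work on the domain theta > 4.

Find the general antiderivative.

The denominator factors as (theta - 4)*(theta + 1)*(theta + 4)**2*(theta**2 + 1); partial fractions split f into directly integrable pieces: -(5*theta + 14)/(289*(theta**2 + 1)) - 5161/(166464*(theta + 4)) - 19/(408*(theta + 4)**2) + 2/(45*(theta + 1)) + 21/(5440*(theta - 4)).
Check: d/dtheta[(3213*theta*log(theta - 4) + 36992*theta*log(theta + 1) - 25805*theta*log(theta + 4) - 7200*theta*log(theta**2 + 1) - 40320*theta*atan(theta) + 12852*log(theta - 4) + 147968*log(theta + 1) - 103220*log(theta + 4) - 28800*log(theta**2 + 1) - 161280*atan(theta) + 38760)/(832320*theta + 3329280)] = (5*theta + 1)/(theta**6 + 5*theta**5 - 11*theta**4 - 75*theta**3 - 76*theta**2 - 80*theta - 64), which equals f(theta).

F(theta) = (3213*theta*log(theta - 4) + 36992*theta*log(theta + 1) - 25805*theta*log(theta + 4) - 7200*theta*log(theta**2 + 1) - 40320*theta*atan(theta) + 12852*log(theta - 4) + 147968*log(theta + 1) - 103220*log(theta + 4) - 28800*log(theta**2 + 1) - 161280*atan(theta) + 38760)/(832320*theta + 3329280) + C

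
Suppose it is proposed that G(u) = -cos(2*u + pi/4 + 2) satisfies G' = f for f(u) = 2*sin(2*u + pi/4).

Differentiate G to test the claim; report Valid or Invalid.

Invalid: d/du[G] - f = -2*sin(2*u + pi/4) + 2*sin(2*u + pi/4 + 2), which is not 0.

d/du[G] = 2*sin(2*u + pi/4 + 2)
d/du[G] - f(u) = -2*sin(2*u + pi/4) + 2*sin(2*u + pi/4 + 2) != 0.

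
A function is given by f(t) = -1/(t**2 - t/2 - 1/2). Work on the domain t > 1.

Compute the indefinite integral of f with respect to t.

The denominator factors as (t - 1)*(2*t + 1); partial fractions split f into directly integrable pieces: 4/(3*(2*t + 1)) - 2/(3*(t - 1)).
Check: d/dt[-2*log(t - 1)/3 + 2*log(t + 1/2)/3] = -2/(2*t**2 - t - 1), which equals f(t).

F(t) = -2*log(t - 1)/3 + 2*log(t + 1/2)/3 + C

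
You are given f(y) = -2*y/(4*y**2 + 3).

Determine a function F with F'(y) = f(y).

An antiderivative is F(y) = -log(2*y**2 + 3/2)/4.

The substitution u = 2*y**2 + 3/2 works: f is exactly (dF/du)*(du/dy) for that inner function.
Check: d/dy[-log(2*y**2 + 3/2)/4] = -2*y/(4*y**2 + 3) = f(y).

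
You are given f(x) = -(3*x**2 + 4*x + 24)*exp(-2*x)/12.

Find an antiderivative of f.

An antiderivative is F(x) = (6*x**2 + 14*x + 55)*exp(-2*x)/48.

f has the shape u'v + uv' for u = x**2/8 + 7*x/24 + 55/48 and v = exp(-2*x) — it is the derivative of the product u*v.
Check: d/dx[(6*x**2 + 14*x + 55)*exp(-2*x)/48] = (-3*x**2 - 4*x - 24)*exp(-2*x)/12, which equals f(x).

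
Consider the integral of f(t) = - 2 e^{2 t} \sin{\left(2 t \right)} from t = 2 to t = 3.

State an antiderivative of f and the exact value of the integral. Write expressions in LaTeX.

Recover f(t) by differentiating a candidate F(t); any mismatch rules it out.
F(t) = - \frac{e^{2 t} \sin{\left(2 t \right)}}{2} + \frac{e^{2 t} \cos{\left(2 t \right)}}{2} is an antiderivative of f.
Check: d/dt[- \frac{e^{2 t} \sin{\left(2 t \right)}}{2} + \frac{e^{2 t} \cos{\left(2 t \right)}}{2}] = - 2 e^{2 t} \sin{\left(2 t \right)} = f(t).
F(3) = - \frac{e^{6} \sin{\left(6 \right)}}{2} + \frac{e^{6} \cos{\left(6 \right)}}{2}; F(2) = \frac{e^{4} \cos{\left(4 \right)}}{2} - \frac{e^{4} \sin{\left(4 \right)}}{2}.
Integral = F(3) - F(2) = \frac{e^{4} \sin{\left(4 \right)}}{2} - \frac{e^{4} \cos{\left(4 \right)}}{2} - \frac{e^{6} \sin{\left(6 \right)}}{2} + \frac{e^{6} \cos{\left(6 \right)}}{2}.

Antiderivative: F(t) = - \frac{e^{2 t} \sin{\left(2 t \right)}}{2} + \frac{e^{2 t} \cos{\left(2 t \right)}}{2}; value = \frac{e^{4} \sin{\left(4 \right)}}{2} - \frac{e^{4} \cos{\left(4 \right)}}{2} - \frac{e^{6} \sin{\left(6 \right)}}{2} + \frac{e^{6} \cos{\left(6 \right)}}{2}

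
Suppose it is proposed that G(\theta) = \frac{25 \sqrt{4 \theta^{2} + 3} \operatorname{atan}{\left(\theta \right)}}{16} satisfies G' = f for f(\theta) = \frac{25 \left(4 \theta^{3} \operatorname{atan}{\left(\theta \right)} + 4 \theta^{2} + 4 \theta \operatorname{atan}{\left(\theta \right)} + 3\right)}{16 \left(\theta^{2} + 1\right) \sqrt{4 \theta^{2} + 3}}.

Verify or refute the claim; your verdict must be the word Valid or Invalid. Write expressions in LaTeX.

d/d\theta[G] = \frac{100 \theta^{3} \operatorname{atan}{\left(\theta \right)} + 100 \theta^{2} + 100 \theta \operatorname{atan}{\left(\theta \right)} + 75}{16 \theta^{2} \sqrt{4 \theta^{2} + 3} + 16 \sqrt{4 \theta^{2} + 3}}
This equals f(\theta) exactly, so the claim holds.

Valid. The derivative of G reproduces f.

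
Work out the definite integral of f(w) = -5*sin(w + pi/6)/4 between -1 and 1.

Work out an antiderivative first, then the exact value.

Antiderivative: F(w) = 5*cos(w + pi/6)/4; value = -5*sin(1 + pi/3)/4 + 5*cos(pi/6 + 1)/4

A first test for any F(w): its w-derivative must equal f(w) identically.
F(w) = 5*cos(w + pi/6)/4 is an antiderivative of f.
Check: d/dw[5*cos(w + pi/6)/4] = -5*sin(w + pi/6)/4 = f(w).
F(1) = 5*cos(pi/6 + 1)/4; F(-1) = 5*sin(1 + pi/3)/4.
Integral = F(1) - F(-1) = -5*sin(1 + pi/3)/4 + 5*cos(pi/6 + 1)/4.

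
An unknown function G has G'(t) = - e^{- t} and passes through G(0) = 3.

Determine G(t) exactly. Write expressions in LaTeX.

A first test for any G(t): its t-derivative must equal the given G'(t).
A general antiderivative is e^{- t} + C.
The condition gives C = 3 - (1) = 2.
So G(t) = \left(2 e^{t} + 1\right) e^{- t}.
Check: d/dt[\left(2 e^{t} + 1\right) e^{- t}] = - e^{- t} = G'(t).

G(t) = \left(2 e^{t} + 1\right) e^{- t}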